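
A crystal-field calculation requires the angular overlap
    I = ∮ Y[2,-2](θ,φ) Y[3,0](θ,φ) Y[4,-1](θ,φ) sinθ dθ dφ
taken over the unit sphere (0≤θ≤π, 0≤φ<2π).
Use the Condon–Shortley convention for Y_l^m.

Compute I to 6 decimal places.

0.000000

-2 + 0 − 1 = -3 ≠ 0: azimuthal integral kills it; I = 0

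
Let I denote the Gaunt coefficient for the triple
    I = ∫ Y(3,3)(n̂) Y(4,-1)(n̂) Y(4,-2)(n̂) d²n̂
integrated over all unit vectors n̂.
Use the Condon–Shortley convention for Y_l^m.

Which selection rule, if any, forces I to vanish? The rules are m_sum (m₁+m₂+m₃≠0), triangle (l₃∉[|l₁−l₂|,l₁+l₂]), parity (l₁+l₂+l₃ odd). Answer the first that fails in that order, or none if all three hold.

parity

m₁+m₂+m₃ = 3 − 1 − 2 = 0  ✓
triangle: |3−4|=1 ≤ l₃=4 ≤ 3+4=7  ✓
parity: l₁+l₂+l₃ = 11 is odd  ✗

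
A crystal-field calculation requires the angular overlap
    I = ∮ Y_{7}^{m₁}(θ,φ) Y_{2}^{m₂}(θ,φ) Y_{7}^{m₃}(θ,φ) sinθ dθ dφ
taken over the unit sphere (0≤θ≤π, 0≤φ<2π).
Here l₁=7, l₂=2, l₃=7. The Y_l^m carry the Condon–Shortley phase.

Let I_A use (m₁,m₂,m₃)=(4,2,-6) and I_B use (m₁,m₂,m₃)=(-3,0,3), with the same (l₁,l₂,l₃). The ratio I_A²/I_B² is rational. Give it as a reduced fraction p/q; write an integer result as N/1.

l's match ⇒ only the (l;m) 3-j factors differ between A and B.
A: triangle coeff Δ(7,2,7) = 1/185640; Σ_t [2,2]: t=2:+1/159667200 = 1/159667200; (3j)²=9/1190 [(7 2 7; 4 2 -6)], sign=-1
B: triangle coeff Δ(7,2,7) = 1/185640; Σ_t [0,2]: t=0:+1/29030400 t=1:−1/2177280 t=2:+1/3870720 = -29/174182400; (3j)²=841/185640 [(7 2 7; -3 0 3)], sign=-1
I_A²/I_B² = (9/1190)/(841/185640) = 1404/841

1404/841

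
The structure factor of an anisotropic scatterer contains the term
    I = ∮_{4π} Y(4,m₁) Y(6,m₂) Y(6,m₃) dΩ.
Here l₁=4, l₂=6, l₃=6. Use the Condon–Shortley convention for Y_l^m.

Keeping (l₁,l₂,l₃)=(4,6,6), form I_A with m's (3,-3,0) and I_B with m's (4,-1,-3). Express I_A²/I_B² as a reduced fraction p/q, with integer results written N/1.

Shared (l₁,l₂,l₃)=(4,6,6): N and (l;000)² cancel in I_A²/I_B².
A: Δ = 4!·4!·8!/17! = 1/15315300; Racah Σ t=0..1: t=0:+1/103680 t=1:−1/207360 = 1/207360; ⇒ 3j(4 6 6; 3 -3 0)² = 21/2431, sgn +1
B: Δ = 4!·4!·8!/17! = 1/15315300; Racah Σ t=0..0: t=0:+1/414720 = 1/414720; ⇒ 3j(4 6 6; 4 -1 -3)² = 49/2431, sgn -1
I_A²/I_B² = (21/2431)/(49/2431) = 3/7

3/7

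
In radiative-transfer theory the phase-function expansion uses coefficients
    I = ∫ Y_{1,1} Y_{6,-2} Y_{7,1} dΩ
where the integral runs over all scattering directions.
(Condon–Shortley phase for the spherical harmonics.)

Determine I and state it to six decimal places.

-0.135514

Checks pass: Σm=0; 14 even; l₃=7∈[5,7].
(2·1+1)(2·6+1)(2·7+1) = 585
Δ: 0! 2! 12! / 15! → 1/1365
sum: t=0:+1/518400 = 1/518400
3j²(1 6 7; 0 0 0) = Δ·Π!·Σ² = 7/195  (sign -1)
sum: t=0:+1/1935360 = 1/1935360
3j²(1 6 7; 1 -2 1) = Δ·Π!·Σ² = 1/91  (sign +1)
combine: 4πI² = 585·7/195·1/91 = 3/13
take √, sign -1: I = -0.13551395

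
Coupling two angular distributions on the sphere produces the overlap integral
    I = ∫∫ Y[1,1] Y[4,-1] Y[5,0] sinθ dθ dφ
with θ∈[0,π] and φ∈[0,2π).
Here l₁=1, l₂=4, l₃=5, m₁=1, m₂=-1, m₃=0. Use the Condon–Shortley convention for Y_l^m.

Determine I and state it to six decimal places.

Rules hold: Σm=0, L=10 even, 3≤5≤5.
N = 3·9·11 = 297
Δ = 0!·2!·8!/11! = 1/495
Racah Σ t=0..0: t=0:+1/576 = 1/576
⇒ 3j(1 4 5; 0 0 0)² = 5/99, sgn -1
Racah Σ t=0..0: t=0:+1/1440 = 1/1440
⇒ 3j(1 4 5; 1 -1 0)² = 2/99, sgn -1
4πI² = N·(3j₀)²·(3jₘ)² = 10/33
I = +1·√(0.30303/4π) = 0.15528807

0.155288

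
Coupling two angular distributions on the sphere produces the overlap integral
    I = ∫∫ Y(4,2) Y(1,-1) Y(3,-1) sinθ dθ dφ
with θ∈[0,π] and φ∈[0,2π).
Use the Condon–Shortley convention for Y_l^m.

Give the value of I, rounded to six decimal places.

Checks pass: Σm=0; 8 even; l₃=3∈[3,5].
(2·4+1)(2·1+1)(2·3+1) = 189
Δ: 2! 6! 0! / 9! → 1/252
sum: t=1:−1/36 = -1/36
3j²(4 1 3; 0 0 0) = Δ·Π!·Σ² = 4/63  (sign +1)
sum: t=0:+1/96 = 1/96
3j²(4 1 3; 2 -1 -1) = Δ·Π!·Σ² = 5/84  (sign +1)
combine: 4πI² = 189·4/63·5/84 = 5/7
take √, sign +1: I = 0.23841361

0.238414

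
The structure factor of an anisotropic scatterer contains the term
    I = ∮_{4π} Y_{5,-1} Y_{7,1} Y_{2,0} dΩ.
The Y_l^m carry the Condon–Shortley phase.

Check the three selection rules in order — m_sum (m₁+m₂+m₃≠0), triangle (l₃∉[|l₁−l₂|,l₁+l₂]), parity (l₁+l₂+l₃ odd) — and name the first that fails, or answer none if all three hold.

azimuthal sum: -1 + 1 + 0 = 0  ✓
2 ≤ 2 ≤ 12 (triangle on l)  ✓
L = 5 + 7 + 2 = 14 (even)  ✓

none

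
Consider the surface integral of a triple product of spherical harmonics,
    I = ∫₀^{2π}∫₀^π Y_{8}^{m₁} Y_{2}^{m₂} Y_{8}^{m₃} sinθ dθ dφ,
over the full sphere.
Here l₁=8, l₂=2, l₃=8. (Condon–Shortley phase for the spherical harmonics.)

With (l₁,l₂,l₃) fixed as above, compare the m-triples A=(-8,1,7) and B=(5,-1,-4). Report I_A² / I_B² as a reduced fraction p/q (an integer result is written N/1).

100/117

Same 8,2,8: normalisation and zero-m 3j drop out of the ratio.
A: Δ: 2! 14! 2! / 19! → 1/348840; sum: t=2:+1/174356582400 = 1/174356582400; 3j²(8 2 8; -8 1 7) = Δ·Π!·Σ² = 5/323  (sign -1)
B: Δ: 2! 14! 2! / 19! → 1/348840; sum: t=0:+1/479001600 t=1:−1/1916006400 = 1/638668800; 3j²(8 2 8; 5 -1 -4) = Δ·Π!·Σ² = 117/6460  (sign +1)
I_A²/I_B² = (5/323)/(117/6460) = 100/117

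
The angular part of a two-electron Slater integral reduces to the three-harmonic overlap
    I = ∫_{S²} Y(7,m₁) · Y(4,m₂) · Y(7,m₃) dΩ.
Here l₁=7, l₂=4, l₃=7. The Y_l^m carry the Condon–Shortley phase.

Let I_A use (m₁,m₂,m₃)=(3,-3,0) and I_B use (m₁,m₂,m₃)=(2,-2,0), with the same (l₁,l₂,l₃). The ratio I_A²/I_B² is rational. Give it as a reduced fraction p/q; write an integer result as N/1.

1575/2209

Shared (l₁,l₂,l₃)=(7,4,7): N and (l;000)² cancel in I_A²/I_B².
A: Δ = 4!·10!·4!/19! = 1/58198140; Racah Σ t=0..1: t=0:+1/2488320 t=1:−1/4354560 = 1/5806080; ⇒ 3j(7 4 7; 3 -3 0)² = 525/92378, sgn -1
B: Δ = 4!·10!·4!/19! = 1/58198140; Racah Σ t=0..2: t=0:+1/1382400 t=1:−1/622080 t=2:+1/2903040 = -47/87091200; ⇒ 3j(7 4 7; 2 -2 0)² = 2209/277134, sgn +1
I_A²/I_B² = (525/92378)/(2209/277134) = 1575/2209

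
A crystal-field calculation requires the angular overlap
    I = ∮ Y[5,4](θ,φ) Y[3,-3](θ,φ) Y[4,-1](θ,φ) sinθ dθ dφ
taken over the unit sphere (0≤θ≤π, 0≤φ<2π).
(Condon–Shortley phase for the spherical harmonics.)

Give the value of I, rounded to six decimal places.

-0.186208

Rules hold: Σm=0, L=12 even, 2≤4≤8.
N = 11·7·9 = 693
Δ = 4!·6!·2!/13! = 1/180180
Racah Σ t=1..3: t=1:−1/576 t=2:+1/144 t=3:−1/576 = 1/288
⇒ 3j(5 3 4; 0 0 0)² = 20/1001, sgn +1
Racah Σ t=0..0: t=0:+1/5760 = 1/5760
⇒ 3j(5 3 4; 4 -3 -1)² = 9/286, sgn -1
4πI² = N·(3j₀)²·(3jₘ)² = 810/1859
I = -1·√(0.435718/4π) = -0.18620781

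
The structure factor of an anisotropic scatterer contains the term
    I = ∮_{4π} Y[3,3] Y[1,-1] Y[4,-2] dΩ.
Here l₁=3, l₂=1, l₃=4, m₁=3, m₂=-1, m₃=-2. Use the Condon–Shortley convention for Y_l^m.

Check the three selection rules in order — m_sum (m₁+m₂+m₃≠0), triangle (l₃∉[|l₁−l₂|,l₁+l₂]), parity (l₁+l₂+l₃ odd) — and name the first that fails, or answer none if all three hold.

none

m₁+m₂+m₃ = 3 − 1 − 2 = 0  ✓
triangle: |3−1|=2 ≤ l₃=4 ≤ 3+1=4  ✓
parity: l₁+l₂+l₃ = 8 is even  ✓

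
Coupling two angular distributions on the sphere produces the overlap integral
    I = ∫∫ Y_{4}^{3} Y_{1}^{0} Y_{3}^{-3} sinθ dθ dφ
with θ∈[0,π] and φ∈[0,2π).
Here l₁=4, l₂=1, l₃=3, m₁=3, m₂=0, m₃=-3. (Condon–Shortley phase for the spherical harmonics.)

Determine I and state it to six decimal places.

Checks pass: Σm=0; 8 even; l₃=3∈[3,5].
(2·4+1)(2·1+1)(2·3+1) = 189
Δ: 2! 6! 0! / 9! → 1/252
sum: t=1:−1/36 = -1/36
3j²(4 1 3; 0 0 0) = Δ·Π!·Σ² = 4/63  (sign +1)
sum: t=1:−1/720 = -1/720
3j²(4 1 3; 3 0 -3) = Δ·Π!·Σ² = 1/36  (sign -1)
combine: 4πI² = 189·4/63·1/36 = 1/3
take √, sign -1: I = -0.16286750

-0.162868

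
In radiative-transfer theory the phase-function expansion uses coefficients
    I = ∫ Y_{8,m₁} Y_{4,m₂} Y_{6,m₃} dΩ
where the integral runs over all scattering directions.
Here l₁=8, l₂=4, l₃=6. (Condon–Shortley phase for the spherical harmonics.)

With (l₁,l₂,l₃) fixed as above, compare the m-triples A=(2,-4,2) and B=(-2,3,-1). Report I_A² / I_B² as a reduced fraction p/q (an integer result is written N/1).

80/169

Same 8,4,6: normalisation and zero-m 3j drop out of the ratio.
A: Δ: 6! 10! 2! / 19! → 1/23279256; sum: t=0:+1/24883200 = 1/24883200; 3j²(8 4 6; 2 -4 2) = Δ·Π!·Σ² = 980/138567  (sign +1)
B: Δ: 6! 10! 2! / 19! → 1/23279256; sum: t=5:−1/3456000 t=6:+1/12441600 = -13/62208000; 3j²(8 4 6; -2 3 -1) = Δ·Π!·Σ² = 637/42636  (sign +1)
I_A²/I_B² = (980/138567)/(637/42636) = 80/169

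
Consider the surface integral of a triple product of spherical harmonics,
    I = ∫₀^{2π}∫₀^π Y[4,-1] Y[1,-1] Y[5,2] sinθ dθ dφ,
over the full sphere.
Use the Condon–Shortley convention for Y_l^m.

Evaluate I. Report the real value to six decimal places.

Rules hold: Σm=0, L=10 even, 3≤5≤5.
N = 9·3·11 = 297
Δ = 0!·8!·2!/11! = 1/495
Racah Σ t=0..0: t=0:+1/576 = 1/576
⇒ 3j(4 1 5; 0 0 0)² = 5/99, sgn -1
Racah Σ t=0..0: t=0:+1/1440 = 1/1440
⇒ 3j(4 1 5; -1 -1 2)² = 7/165, sgn -1
4πI² = N·(3j₀)²·(3jₘ)² = 7/11
I = +1·√(0.636364/4π) = 0.22503380

0.225034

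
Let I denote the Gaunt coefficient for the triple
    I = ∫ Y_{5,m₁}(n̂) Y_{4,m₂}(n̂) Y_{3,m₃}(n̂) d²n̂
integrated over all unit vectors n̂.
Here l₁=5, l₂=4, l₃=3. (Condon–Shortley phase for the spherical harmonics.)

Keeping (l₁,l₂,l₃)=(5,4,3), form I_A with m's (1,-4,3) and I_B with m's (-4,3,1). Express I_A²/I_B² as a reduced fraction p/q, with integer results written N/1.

Same 5,4,3: normalisation and zero-m 3j drop out of the ratio.
A: Δ: 6! 4! 2! / 13! → 1/180180; sum: t=0:+1/34560 = 1/34560; 3j²(5 4 3; 1 -4 3) = Δ·Π!·Σ² = 1/429  (sign +1)
B: Δ: 6! 4! 2! / 13! → 1/180180; sum: t=5:−1/5760 t=6:+1/4320 = 1/17280; 3j²(5 4 3; -4 3 1) = Δ·Π!·Σ² = 7/4290  (sign +1)
I_A²/I_B² = (1/429)/(7/4290) = 10/7

10/7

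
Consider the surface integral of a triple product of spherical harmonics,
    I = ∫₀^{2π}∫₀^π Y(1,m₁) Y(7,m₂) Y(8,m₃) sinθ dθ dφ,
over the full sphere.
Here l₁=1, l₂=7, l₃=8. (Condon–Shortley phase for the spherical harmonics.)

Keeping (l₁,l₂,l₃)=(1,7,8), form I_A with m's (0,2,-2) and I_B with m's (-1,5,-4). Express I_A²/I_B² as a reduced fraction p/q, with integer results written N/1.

Same 1,7,8: normalisation and zero-m 3j drop out of the ratio.
A: Δ: 0! 2! 14! / 17! → 1/2040; sum: t=0:+1/43545600 = 1/43545600; 3j²(1 7 8; 0 2 -2) = Δ·Π!·Σ² = 1/34  (sign +1)
B: Δ: 0! 2! 14! / 17! → 1/2040; sum: t=0:+1/1916006400 = 1/1916006400; 3j²(1 7 8; -1 5 -4) = Δ·Π!·Σ² = 1/340  (sign +1)
I_A²/I_B² = (1/34)/(1/340) = 10/1

10/1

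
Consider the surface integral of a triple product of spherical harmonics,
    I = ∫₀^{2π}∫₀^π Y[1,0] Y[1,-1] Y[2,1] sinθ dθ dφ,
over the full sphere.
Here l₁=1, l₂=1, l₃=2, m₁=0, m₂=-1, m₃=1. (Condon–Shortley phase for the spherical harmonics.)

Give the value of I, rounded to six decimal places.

-0.218510

Rules hold: Σm=0, L=4 even, 0≤2≤2.
N = 3·3·5 = 45
Δ = 0!·2!·2!/5! = 1/30
Racah Σ t=0..0: t=0:+1/1 = 1/1
⇒ 3j(1 1 2; 0 0 0)² = 2/15, sgn +1
Racah Σ t=0..0: t=0:+1/2 = 1/2
⇒ 3j(1 1 2; 0 -1 1)² = 1/10, sgn -1
4πI² = N·(3j₀)²·(3jₘ)² = 3/5
I = -1·√(0.6/4π) = -0.21850969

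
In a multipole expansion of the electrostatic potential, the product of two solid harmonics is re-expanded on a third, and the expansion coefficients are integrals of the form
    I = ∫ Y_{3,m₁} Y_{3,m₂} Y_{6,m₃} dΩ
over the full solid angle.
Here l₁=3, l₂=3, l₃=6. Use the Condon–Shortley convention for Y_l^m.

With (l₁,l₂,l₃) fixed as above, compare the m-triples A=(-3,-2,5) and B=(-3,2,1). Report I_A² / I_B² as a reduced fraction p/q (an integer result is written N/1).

Same 3,3,6: normalisation and zero-m 3j drop out of the ratio.
A: Δ: 0! 6! 6! / 13! → 1/12012; sum: t=0:+1/86400 = 1/86400; 3j²(3 3 6; -3 -2 5) = Δ·Π!·Σ² = 1/26  (sign -1)
B: Δ: 0! 6! 6! / 13! → 1/12012; sum: t=0:+1/86400 = 1/86400; 3j²(3 3 6; -3 2 1) = Δ·Π!·Σ² = 1/1716  (sign -1)
I_A²/I_B² = (1/26)/(1/1716) = 66/1

66/1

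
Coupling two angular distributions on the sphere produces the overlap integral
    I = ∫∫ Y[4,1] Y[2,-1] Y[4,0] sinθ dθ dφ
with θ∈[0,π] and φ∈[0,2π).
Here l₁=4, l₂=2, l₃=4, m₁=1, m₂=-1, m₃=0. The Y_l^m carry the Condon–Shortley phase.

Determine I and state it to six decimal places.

Rules hold: Σm=0, L=10 even, 2≤4≤6.
N = 9·5·9 = 405
Δ = 2!·6!·2!/11! = 1/13860
Racah Σ t=0..2: t=0:+1/192 t=1:−1/36 t=2:+1/192 = -5/288
⇒ 3j(4 2 4; 0 0 0)² = 20/693, sgn -1
Racah Σ t=0..1: t=0:+1/72 t=1:−1/96 = 1/288
⇒ 3j(4 2 4; 1 -1 0)² = 1/462, sgn +1
4πI² = N·(3j₀)²·(3jₘ)² = 150/5929
I = -1·√(0.0252994/4π) = -0.04486937

-0.044869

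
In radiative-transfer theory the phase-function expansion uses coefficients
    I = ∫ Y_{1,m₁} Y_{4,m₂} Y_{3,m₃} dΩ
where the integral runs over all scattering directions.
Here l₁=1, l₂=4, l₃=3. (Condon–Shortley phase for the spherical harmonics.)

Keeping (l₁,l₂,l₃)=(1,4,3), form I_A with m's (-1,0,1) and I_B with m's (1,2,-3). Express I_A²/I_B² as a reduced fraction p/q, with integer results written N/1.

Same 1,4,3: normalisation and zero-m 3j drop out of the ratio.
A: Δ: 2! 0! 6! / 9! → 1/252; sum: t=2:+1/96 = 1/96; 3j²(1 4 3; -1 0 1) = Δ·Π!·Σ² = 1/42  (sign +1)
B: Δ: 2! 0! 6! / 9! → 1/252; sum: t=0:+1/1440 = 1/1440; 3j²(1 4 3; 1 2 -3) = Δ·Π!·Σ² = 1/252  (sign +1)
I_A²/I_B² = (1/42)/(1/252) = 6/1

6/1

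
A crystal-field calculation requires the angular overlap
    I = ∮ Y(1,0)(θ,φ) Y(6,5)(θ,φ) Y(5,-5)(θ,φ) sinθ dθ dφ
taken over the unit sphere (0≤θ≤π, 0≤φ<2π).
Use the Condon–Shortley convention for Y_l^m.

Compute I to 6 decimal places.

-0.135514

Checks pass: Σm=0; 12 even; l₃=5∈[5,7].
(2·1+1)(2·6+1)(2·5+1) = 429
Δ: 2! 0! 10! / 13! → 1/858
sum: t=1:−1/14400 = -1/14400
3j²(1 6 5; 0 0 0) = Δ·Π!·Σ² = 6/143  (sign +1)
sum: t=1:−1/3628800 = -1/3628800
3j²(1 6 5; 0 5 -5) = Δ·Π!·Σ² = 1/78  (sign -1)
combine: 4πI² = 429·6/143·1/78 = 3/13
take √, sign -1: I = -0.13551395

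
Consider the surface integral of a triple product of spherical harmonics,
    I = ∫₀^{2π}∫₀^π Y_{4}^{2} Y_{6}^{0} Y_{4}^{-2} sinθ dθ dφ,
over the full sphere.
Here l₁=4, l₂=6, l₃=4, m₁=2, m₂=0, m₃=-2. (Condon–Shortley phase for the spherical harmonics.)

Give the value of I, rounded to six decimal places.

Rules hold: Σm=0, L=14 even, 2≤4≤10.
N = 9·13·9 = 1053
Δ = 6!·2!·6!/15! = 1/1261260
Racah Σ t=2..4: t=2:+1/4608 t=3:−1/1296 t=4:+1/4608 = -7/20736
⇒ 3j(4 6 4; 0 0 0)² = 20/1287, sgn -1
Racah Σ t=0..2: t=0:+1/1036800 t=1:−1/14400 t=2:+1/4608 = 77/518400
⇒ 3j(4 6 4; 2 0 -2)² = 11/585, sgn +1
4πI² = N·(3j₀)²·(3jₘ)² = 4/13
I = -1·√(0.307692/4π) = -0.15647804

-0.156478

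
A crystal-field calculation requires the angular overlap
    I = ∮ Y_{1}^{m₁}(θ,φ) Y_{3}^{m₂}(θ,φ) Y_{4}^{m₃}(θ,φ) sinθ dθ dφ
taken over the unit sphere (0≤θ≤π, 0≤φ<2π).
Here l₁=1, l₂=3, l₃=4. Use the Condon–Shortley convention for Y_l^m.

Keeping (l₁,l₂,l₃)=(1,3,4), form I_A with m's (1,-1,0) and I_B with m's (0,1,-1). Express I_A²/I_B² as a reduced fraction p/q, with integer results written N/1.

Shared (l₁,l₂,l₃)=(1,3,4): N and (l;000)² cancel in I_A²/I_B².
A: Δ = 0!·2!·6!/9! = 1/252; Racah Σ t=0..0: t=0:+1/96 = 1/96; ⇒ 3j(1 3 4; 1 -1 0)² = 1/42, sgn +1
B: Δ = 0!·2!·6!/9! = 1/252; Racah Σ t=0..0: t=0:+1/48 = 1/48; ⇒ 3j(1 3 4; 0 1 -1)² = 5/84, sgn -1
I_A²/I_B² = (1/42)/(5/84) = 2/5

2/5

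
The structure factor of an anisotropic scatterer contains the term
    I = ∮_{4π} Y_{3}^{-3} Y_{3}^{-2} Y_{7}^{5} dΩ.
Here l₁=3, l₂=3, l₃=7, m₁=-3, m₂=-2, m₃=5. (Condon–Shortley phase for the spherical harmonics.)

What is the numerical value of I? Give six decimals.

l₃=7 ∉ [0,6] — triangle fails ⇒ I = 0

0.000000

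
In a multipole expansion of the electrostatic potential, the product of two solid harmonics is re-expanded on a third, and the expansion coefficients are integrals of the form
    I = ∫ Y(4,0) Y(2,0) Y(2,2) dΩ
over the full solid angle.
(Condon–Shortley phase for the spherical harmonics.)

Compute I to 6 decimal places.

Σmᵢ = 2 ≠ 0, so the φ-integral vanishes; I = 0

0.000000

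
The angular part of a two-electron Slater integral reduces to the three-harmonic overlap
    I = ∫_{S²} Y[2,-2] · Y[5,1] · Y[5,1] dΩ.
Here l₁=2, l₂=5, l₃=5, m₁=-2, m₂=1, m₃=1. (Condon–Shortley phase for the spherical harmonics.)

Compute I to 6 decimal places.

0.198089

m-sum 0 ✓  L=12 even ✓  3≤5≤7 ✓
Π(2lᵢ+1) = 5×11×11 = 605
triangle coeff Δ(2,5,5) = 1/38610
Σ_t [0,2]: t=0:+1/2880 t=1:−1/576 t=2:+1/2880 = -1/960
(3j)²=10/429 [(2 5 5; 0 0 0)], sign=+1
Σ_t [2,2]: t=2:+1/2304 = 1/2304
(3j)²=5/143 [(2 5 5; -2 1 1)], sign=+1
⇒ 4πI² = 250/507
I = (+1)√(250/507/(4π)) = 0.19808933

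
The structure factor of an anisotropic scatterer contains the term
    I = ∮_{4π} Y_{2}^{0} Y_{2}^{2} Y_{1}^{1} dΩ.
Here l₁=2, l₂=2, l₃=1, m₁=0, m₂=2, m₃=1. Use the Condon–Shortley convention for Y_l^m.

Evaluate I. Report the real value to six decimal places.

m-sum = 0 + 2 + 1 = 3 ≠ 0 ⇒ I = 0

0.000000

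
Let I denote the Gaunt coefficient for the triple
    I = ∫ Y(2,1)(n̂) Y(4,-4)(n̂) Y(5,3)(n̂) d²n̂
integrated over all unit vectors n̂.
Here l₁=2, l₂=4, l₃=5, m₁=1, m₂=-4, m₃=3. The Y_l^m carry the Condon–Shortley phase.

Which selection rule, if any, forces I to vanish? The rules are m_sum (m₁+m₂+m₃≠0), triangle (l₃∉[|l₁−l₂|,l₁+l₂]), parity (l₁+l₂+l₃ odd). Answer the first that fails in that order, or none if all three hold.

m₁+m₂+m₃ = 1 − 4 + 3 = 0  ✓
triangle: |2−4|=2 ≤ l₃=5 ≤ 2+4=6  ✓
parity: l₁+l₂+l₃ = 11 is odd  ✗

parity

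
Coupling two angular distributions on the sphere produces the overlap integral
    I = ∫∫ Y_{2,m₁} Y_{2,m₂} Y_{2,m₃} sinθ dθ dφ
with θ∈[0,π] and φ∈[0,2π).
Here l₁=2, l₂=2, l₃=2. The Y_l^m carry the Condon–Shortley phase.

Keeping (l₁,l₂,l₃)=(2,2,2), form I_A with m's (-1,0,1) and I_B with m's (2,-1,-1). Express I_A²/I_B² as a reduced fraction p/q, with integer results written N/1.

l's match ⇒ only the (l;m) 3-j factors differ between A and B.
A: triangle coeff Δ(2,2,2) = 1/630; Σ_t [1,2]: t=1:−1/2 t=2:+1/4 = -1/4; (3j)²=1/70 [(2 2 2; -1 0 1)], sign=+1
B: triangle coeff Δ(2,2,2) = 1/630; Σ_t [0,0]: t=0:+1/4 = 1/4; (3j)²=3/35 [(2 2 2; 2 -1 -1)], sign=-1
I_A²/I_B² = (1/70)/(3/35) = 1/6

1/6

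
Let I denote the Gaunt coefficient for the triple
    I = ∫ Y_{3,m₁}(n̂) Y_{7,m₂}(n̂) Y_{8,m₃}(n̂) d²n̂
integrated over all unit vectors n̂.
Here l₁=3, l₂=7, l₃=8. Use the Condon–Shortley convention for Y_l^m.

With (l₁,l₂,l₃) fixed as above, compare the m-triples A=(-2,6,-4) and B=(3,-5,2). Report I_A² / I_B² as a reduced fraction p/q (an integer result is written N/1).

6877/2970

Shared (l₁,l₂,l₃)=(3,7,8): N and (l;000)² cancel in I_A²/I_B².
A: Δ = 2!·4!·12!/19! = 1/5290740; Racah Σ t=1..2: t=1:−1/11496038400 t=2:+1/479001600 = 23/11496038400; ⇒ 3j(3 7 8; -2 6 -4)² = 529/81396, sgn +1
B: Δ = 2!·4!·12!/19! = 1/5290740; Racah Σ t=0..0: t=0:+1/348364800 = 1/348364800; ⇒ 3j(3 7 8; 3 -5 2)² = 165/58786, sgn +1
I_A²/I_B² = (529/81396)/(165/58786) = 6877/2970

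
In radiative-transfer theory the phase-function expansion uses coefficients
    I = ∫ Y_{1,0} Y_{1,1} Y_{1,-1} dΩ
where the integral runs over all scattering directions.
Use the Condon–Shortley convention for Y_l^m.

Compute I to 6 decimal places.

0.000000

L=3 odd ⇒ parity kills the (l;000) factor ⇒ I = 0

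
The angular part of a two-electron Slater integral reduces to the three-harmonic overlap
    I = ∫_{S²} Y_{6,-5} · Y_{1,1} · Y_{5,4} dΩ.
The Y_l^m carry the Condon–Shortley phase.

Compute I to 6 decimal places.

-0.303018

m-sum 0 ✓  L=12 even ✓  5≤5≤7 ✓
Π(2lᵢ+1) = 13×3×11 = 429
triangle coeff Δ(6,1,5) = 1/858
Σ_t [1,1]: t=1:−1/14400 = -1/14400
(3j)²=6/143 [(6 1 5; 0 0 0)], sign=+1
Σ_t [2,2]: t=2:+1/725760 = 1/725760
(3j)²=5/78 [(6 1 5; -5 1 4)], sign=-1
⇒ 4πI² = 15/13
I = (-1)√(15/13/(4π)) = -0.30301841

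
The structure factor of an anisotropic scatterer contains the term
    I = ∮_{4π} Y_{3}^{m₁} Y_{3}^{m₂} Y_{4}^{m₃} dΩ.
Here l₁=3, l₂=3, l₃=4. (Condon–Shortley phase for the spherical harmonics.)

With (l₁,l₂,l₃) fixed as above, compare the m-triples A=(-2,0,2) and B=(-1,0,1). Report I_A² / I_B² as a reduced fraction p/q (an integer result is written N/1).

1/5

l's match ⇒ only the (l;m) 3-j factors differ between A and B.
A: triangle coeff Δ(3,3,4) = 1/34650; Σ_t [1,2]: t=1:−1/96 t=2:+1/72 = 1/288; (3j)²=1/462 [(3 3 4; -2 0 2)], sign=+1
B: triangle coeff Δ(3,3,4) = 1/34650; Σ_t [0,2]: t=0:+1/288 t=1:−1/24 t=2:+1/48 = -5/288; (3j)²=5/462 [(3 3 4; -1 0 1)], sign=+1
I_A²/I_B² = (1/462)/(5/462) = 1/5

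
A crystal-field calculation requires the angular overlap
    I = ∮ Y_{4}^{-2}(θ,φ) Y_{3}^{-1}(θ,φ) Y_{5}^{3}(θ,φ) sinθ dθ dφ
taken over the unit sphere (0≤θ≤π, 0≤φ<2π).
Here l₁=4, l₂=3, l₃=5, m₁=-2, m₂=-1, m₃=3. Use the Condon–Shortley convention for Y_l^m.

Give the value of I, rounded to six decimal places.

-0.144236

Rules hold: Σm=0, L=12 even, 1≤5≤7.
N = 9·7·11 = 693
Δ = 2!·6!·4!/13! = 1/180180
Racah Σ t=0..2: t=0:+1/576 t=1:−1/144 t=2:+1/576 = -1/288
⇒ 3j(4 3 5; 0 0 0)² = 20/1001, sgn +1
Racah Σ t=0..2: t=0:+1/5760 t=1:−1/720 t=2:+1/2304 = -1/1280
⇒ 3j(4 3 5; -2 -1 3)² = 27/1430, sgn -1
4πI² = N·(3j₀)²·(3jₘ)² = 486/1859
I = -1·√(0.261431/4π) = -0.14423595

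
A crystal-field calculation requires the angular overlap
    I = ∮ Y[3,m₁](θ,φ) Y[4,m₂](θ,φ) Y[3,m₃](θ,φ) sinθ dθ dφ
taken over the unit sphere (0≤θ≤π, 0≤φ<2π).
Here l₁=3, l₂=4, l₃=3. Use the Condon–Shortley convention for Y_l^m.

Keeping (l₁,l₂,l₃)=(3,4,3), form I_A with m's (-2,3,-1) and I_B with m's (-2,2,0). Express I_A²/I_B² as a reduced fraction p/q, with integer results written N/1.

14/3

Shared (l₁,l₂,l₃)=(3,4,3): N and (l;000)² cancel in I_A²/I_B².
A: Δ = 4!·2!·4!/11! = 1/34650; Racah Σ t=3..4: t=3:−1/288 t=4:+1/144 = 1/288; ⇒ 3j(3 4 3; -2 3 -1)² = 1/99, sgn +1
B: Δ = 4!·2!·4!/11! = 1/34650; Racah Σ t=3..4: t=3:−1/72 t=4:+1/96 = -1/288; ⇒ 3j(3 4 3; -2 2 0)² = 1/462, sgn +1
I_A²/I_B² = (1/99)/(1/462) = 14/3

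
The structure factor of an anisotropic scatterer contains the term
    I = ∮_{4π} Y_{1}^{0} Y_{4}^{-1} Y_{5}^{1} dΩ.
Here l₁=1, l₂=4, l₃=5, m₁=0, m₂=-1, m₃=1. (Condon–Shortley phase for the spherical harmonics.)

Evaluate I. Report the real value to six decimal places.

-0.240571

Checks pass: Σm=0; 10 even; l₃=5∈[3,5].
(2·1+1)(2·4+1)(2·5+1) = 297
Δ: 0! 2! 8! / 11! → 1/495
sum: t=0:+1/576 = 1/576
3j²(1 4 5; 0 0 0) = Δ·Π!·Σ² = 5/99  (sign -1)
sum: t=0:+1/720 = 1/720
3j²(1 4 5; 0 -1 1) = Δ·Π!·Σ² = 8/165  (sign +1)
combine: 4πI² = 297·5/99·8/165 = 8/11
take √, sign -1: I = -0.24057125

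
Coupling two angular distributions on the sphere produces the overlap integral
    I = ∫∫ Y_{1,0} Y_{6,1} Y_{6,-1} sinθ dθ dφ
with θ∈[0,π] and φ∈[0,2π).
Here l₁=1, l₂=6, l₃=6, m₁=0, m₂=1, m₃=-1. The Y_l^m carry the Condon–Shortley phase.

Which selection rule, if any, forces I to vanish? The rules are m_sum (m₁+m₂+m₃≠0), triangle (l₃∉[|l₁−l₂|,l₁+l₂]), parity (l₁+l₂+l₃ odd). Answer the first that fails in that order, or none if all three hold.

azimuthal sum: 0 + 1 − 1 = 0  ✓
5 ≤ 6 ≤ 7 (triangle on l)  ✓
L = 1 + 6 + 6 = 13 (odd)  ✗

parity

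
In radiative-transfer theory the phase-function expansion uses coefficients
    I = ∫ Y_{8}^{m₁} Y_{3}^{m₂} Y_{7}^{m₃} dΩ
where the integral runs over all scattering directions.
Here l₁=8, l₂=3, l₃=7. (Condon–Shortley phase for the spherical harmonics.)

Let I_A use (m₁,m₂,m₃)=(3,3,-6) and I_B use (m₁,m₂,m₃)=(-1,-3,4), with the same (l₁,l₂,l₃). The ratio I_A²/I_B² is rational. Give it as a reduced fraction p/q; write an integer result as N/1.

78/385

Same 8,3,7: normalisation and zero-m 3j drop out of the ratio.
A: Δ: 4! 12! 2! / 19! → 1/5290740; sum: t=4:+1/1916006400 = 1/1916006400; 3j²(8 3 7; 3 3 -6) = Δ·Π!·Σ² = 5/4522  (sign -1)
B: Δ: 4! 12! 2! / 19! → 1/5290740; sum: t=0:+1/104509440 = 1/104509440; 3j²(8 3 7; -1 -3 4) = Δ·Π!·Σ² = 275/50388  (sign -1)
I_A²/I_B² = (5/4522)/(275/50388) = 78/385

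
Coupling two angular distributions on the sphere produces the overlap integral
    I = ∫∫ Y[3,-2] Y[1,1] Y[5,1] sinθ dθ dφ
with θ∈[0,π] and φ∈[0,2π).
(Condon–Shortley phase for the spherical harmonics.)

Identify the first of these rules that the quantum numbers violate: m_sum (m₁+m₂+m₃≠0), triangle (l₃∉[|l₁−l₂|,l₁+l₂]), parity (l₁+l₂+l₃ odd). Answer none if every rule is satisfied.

triangle

Σmᵢ = 0  ✓
l₃∈[|l₁−l₂|,l₁+l₂]=[2,4], have l₃=5  ✗
Σlᵢ = 9 ⇒ odd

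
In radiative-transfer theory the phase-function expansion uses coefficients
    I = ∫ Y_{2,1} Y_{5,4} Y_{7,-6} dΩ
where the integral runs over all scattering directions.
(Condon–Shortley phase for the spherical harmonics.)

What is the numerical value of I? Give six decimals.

m-sum = 1 + 4 − 6 = -1 ≠ 0 ⇒ I = 0

0.000000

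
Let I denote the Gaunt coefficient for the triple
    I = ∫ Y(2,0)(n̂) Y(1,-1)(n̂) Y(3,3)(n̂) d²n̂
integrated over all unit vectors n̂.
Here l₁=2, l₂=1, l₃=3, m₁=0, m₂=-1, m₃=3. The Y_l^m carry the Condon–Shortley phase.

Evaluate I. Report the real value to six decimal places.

0.000000

m-sum = 0 − 1 + 3 = 2 ≠ 0 ⇒ I = 0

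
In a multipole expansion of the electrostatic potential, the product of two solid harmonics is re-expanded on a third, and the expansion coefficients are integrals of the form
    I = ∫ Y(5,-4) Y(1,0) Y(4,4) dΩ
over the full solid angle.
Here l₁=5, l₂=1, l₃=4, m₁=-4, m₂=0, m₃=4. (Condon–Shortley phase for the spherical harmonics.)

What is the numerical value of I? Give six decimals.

Checks pass: Σm=0; 10 even; l₃=4∈[4,6].
(2·5+1)(2·1+1)(2·4+1) = 297
Δ: 2! 8! 0! / 11! → 1/495
sum: t=1:−1/576 = -1/576
3j²(5 1 4; 0 0 0) = Δ·Π!·Σ² = 5/99  (sign -1)
sum: t=1:−1/40320 = -1/40320
3j²(5 1 4; -4 0 4) = Δ·Π!·Σ² = 1/55  (sign -1)
combine: 4πI² = 297·5/99·1/55 = 3/11
take √, sign +1: I = 0.14731920

0.147319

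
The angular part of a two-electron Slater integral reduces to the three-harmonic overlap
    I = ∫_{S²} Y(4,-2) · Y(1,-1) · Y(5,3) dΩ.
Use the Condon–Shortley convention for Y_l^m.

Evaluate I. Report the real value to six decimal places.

-0.259847

m-sum 0 ✓  L=10 even ✓  3≤5≤5 ✓
Π(2lᵢ+1) = 9×3×11 = 297
triangle coeff Δ(4,1,5) = 1/495
Σ_t [0,0]: t=0:+1/576 = 1/576
(3j)²=5/99 [(4 1 5; 0 0 0)], sign=-1
Σ_t [0,0]: t=0:+1/2880 = 1/2880
(3j)²=28/495 [(4 1 5; -2 -1 3)], sign=+1
⇒ 4πI² = 28/33
I = (-1)√(28/33/(4π)) = -0.25984664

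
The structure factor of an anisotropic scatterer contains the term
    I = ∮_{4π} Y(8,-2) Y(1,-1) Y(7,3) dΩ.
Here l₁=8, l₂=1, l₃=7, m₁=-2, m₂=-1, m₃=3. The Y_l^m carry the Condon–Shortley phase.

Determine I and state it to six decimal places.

0.118504

Checks pass: Σm=0; 16 even; l₃=7∈[7,9].
(2·8+1)(2·1+1)(2·7+1) = 765
Δ: 2! 14! 0! / 17! → 1/2040
sum: t=1:−1/25401600 = -1/25401600
3j²(8 1 7; 0 0 0) = Δ·Π!·Σ² = 8/255  (sign +1)
sum: t=0:+1/174182400 = 1/174182400
3j²(8 1 7; -2 -1 3) = Δ·Π!·Σ² = 1/136  (sign +1)
combine: 4πI² = 765·8/255·1/136 = 3/17
take √, sign +1: I = 0.11850352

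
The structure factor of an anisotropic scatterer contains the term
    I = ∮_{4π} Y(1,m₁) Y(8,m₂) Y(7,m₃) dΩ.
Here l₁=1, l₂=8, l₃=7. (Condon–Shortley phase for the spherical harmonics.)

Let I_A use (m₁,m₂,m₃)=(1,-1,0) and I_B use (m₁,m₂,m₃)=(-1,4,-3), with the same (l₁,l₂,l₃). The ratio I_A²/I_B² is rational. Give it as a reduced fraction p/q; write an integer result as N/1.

Same 1,8,7: normalisation and zero-m 3j drop out of the ratio.
A: Δ: 2! 0! 14! / 17! → 1/2040; sum: t=0:+1/50803200 = 1/50803200; 3j²(1 8 7; 1 -1 0) = Δ·Π!·Σ² = 3/170  (sign -1)
B: Δ: 2! 0! 14! / 17! → 1/2040; sum: t=2:+1/174182400 = 1/174182400; 3j²(1 8 7; -1 4 -3) = Δ·Π!·Σ² = 11/340  (sign +1)
I_A²/I_B² = (3/170)/(11/340) = 6/11

6/11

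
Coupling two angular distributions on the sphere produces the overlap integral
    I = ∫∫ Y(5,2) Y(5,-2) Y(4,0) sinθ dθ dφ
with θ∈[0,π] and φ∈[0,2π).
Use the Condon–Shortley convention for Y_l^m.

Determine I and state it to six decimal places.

Rules hold: Σm=0, L=14 even, 0≤4≤10.
N = 11·11·9 = 1089
Δ = 6!·4!·4!/15! = 1/3153150
Racah Σ t=1..5: t=1:−1/69120 t=2:+1/1728 t=3:−1/576 t=4:+1/1728 t=5:−1/69120 = -7/11520
⇒ 3j(5 5 4; 0 0 0)² = 2/143, sgn -1
Racah Σ t=0..3: t=0:+1/25920 t=1:−1/1920 t=2:+1/1728 t=3:−1/20736 = 1/20736
⇒ 3j(5 5 4; 2 -2 0)² = 1/2574, sgn +1
4πI² = N·(3j₀)²·(3jₘ)² = 1/169
I = -1·√(0.00591716/4π) = -0.02169960

-0.021700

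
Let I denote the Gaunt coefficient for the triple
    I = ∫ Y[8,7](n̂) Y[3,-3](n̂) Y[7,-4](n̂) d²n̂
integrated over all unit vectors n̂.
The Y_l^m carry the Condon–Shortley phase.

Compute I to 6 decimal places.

Checks pass: Σm=0; 18 even; l₃=7∈[5,11].
(2·8+1)(2·3+1)(2·7+1) = 1785
Δ: 4! 12! 2! / 19! → 1/5290740
sum: t=1:−1/7257600 t=2:+1/2073600 t=3:−1/7257600 = 1/4838400
3j²(8 3 7; 0 0 0) = Δ·Π!·Σ² = 252/20995  (sign -1)
sum: t=0:+1/1916006400 = 1/1916006400
3j²(8 3 7; 7 -3 -4) = Δ·Π!·Σ² = 15/1292  (sign -1)
combine: 4πI² = 1785·252/20995·15/1292 = 19845/79781
take √, sign +1: I = 0.14069248

0.140692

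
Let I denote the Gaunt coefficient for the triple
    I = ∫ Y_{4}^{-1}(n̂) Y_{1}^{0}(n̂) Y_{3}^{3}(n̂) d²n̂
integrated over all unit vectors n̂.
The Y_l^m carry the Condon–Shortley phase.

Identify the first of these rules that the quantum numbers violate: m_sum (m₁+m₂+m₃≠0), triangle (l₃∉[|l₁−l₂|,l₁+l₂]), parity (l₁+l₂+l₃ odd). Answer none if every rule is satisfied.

m_sum

m₁+m₂+m₃ = -1 + 0 + 3 = 2  ✗
triangle: |4−1|=3 ≤ l₃=3 ≤ 4+1=5
parity: l₁+l₂+l₃ = 8 is even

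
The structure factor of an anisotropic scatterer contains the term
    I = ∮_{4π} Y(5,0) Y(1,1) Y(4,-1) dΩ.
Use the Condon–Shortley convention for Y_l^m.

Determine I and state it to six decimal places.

m-sum 0 ✓  L=10 even ✓  4≤4≤6 ✓
Π(2lᵢ+1) = 11×3×9 = 297
triangle coeff Δ(5,1,4) = 1/495
Σ_t [1,1]: t=1:−1/576 = -1/576
(3j)²=5/99 [(5 1 4; 0 0 0)], sign=-1
Σ_t [2,2]: t=2:+1/1440 = 1/1440
(3j)²=2/99 [(5 1 4; 0 1 -1)], sign=-1
⇒ 4πI² = 10/33
I = (+1)√(10/33/(4π)) = 0.15528807

0.155288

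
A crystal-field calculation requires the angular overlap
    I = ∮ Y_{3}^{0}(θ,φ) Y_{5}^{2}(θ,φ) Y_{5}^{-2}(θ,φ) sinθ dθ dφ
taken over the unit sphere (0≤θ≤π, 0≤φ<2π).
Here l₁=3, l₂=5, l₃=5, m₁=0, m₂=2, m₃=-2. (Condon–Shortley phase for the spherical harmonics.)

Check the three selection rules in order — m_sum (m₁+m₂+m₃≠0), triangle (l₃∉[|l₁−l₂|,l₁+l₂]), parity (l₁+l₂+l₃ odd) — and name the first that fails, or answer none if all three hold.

Σmᵢ = 0  ✓
l₃∈[|l₁−l₂|,l₁+l₂]=[2,8], have l₃=5  ✓
Σlᵢ = 13 ⇒ odd  ✗

parity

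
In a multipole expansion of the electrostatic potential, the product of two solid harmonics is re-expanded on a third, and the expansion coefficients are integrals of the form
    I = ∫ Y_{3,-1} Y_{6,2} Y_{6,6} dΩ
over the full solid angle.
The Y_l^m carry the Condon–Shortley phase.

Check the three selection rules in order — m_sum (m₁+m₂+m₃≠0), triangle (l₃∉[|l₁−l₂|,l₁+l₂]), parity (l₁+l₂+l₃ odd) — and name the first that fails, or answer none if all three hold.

m_sum

Σmᵢ = 7  ✗
l₃∈[|l₁−l₂|,l₁+l₂]=[3,9], have l₃=6
Σlᵢ = 15 ⇒ odd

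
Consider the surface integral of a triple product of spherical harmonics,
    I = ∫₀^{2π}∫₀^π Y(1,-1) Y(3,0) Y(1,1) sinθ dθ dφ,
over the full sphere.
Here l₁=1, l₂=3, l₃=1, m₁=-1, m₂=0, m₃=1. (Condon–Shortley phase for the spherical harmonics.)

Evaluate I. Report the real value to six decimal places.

|1−3|≤1≤1+3 violated ⇒ I = 0

0.000000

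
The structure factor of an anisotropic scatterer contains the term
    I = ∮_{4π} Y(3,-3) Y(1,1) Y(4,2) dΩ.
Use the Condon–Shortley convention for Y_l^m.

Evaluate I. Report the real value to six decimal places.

0.061558

m-sum 0 ✓  L=8 even ✓  2≤4≤4 ✓
Π(2lᵢ+1) = 7×3×9 = 189
triangle coeff Δ(3,1,4) = 1/252
Σ_t [0,0]: t=0:+1/36 = 1/36
(3j)²=4/63 [(3 1 4; 0 0 0)], sign=+1
Σ_t [0,0]: t=0:+1/1440 = 1/1440
(3j)²=1/252 [(3 1 4; -3 1 2)], sign=+1
⇒ 4πI² = 1/21
I = (+1)√(1/21/(4π)) = 0.06155813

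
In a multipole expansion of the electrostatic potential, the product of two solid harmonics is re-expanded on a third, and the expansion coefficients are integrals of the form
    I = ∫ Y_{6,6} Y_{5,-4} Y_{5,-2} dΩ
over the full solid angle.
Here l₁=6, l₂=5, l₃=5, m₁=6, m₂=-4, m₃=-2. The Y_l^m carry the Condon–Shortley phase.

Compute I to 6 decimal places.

Checks pass: Σm=0; 16 even; l₃=5∈[1,11].
(2·6+1)(2·5+1)(2·5+1) = 1573
Δ: 6! 6! 4! / 17! → 1/28588560
sum: t=1:−1/345600 t=2:+1/13824 t=3:−1/5184 t=4:+1/13824 t=5:−1/345600 = -7/129600
3j²(6 5 5; 0 0 0) = Δ·Π!·Σ² = 80/7293  (sign +1)
sum: t=0:+1/3110400 = 1/3110400
3j²(6 5 5; 6 -4 -2) = Δ·Π!·Σ² = 21/1105  (sign -1)
combine: 4πI² = 1573·80/7293·21/1105 = 1232/3757
take √, sign -1: I = -0.16153991

-0.161540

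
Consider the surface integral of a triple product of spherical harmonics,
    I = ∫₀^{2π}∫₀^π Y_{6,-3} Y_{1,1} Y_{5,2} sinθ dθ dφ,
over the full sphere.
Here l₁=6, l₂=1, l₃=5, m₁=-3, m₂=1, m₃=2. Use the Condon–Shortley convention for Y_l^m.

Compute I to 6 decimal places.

-0.245154

m-sum 0 ✓  L=12 even ✓  5≤5≤7 ✓
Π(2lᵢ+1) = 13×3×11 = 429
triangle coeff Δ(6,1,5) = 1/858
Σ_t [1,1]: t=1:−1/14400 = -1/14400
(3j)²=6/143 [(6 1 5; 0 0 0)], sign=+1
Σ_t [2,2]: t=2:+1/60480 = 1/60480
(3j)²=6/143 [(6 1 5; -3 1 2)], sign=-1
⇒ 4πI² = 108/143
I = (-1)√(108/143/(4π)) = -0.24515397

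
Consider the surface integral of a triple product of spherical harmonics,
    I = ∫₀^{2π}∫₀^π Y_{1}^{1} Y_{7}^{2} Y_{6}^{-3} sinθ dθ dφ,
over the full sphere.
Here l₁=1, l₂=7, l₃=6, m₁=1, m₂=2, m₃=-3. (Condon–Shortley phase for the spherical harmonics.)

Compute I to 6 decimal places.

Checks pass: Σm=0; 14 even; l₃=6∈[6,8].
(2·1+1)(2·7+1)(2·6+1) = 585
Δ: 2! 0! 12! / 15! → 1/1365
sum: t=1:−1/518400 = -1/518400
3j²(1 7 6; 0 0 0) = Δ·Π!·Σ² = 7/195  (sign -1)
sum: t=0:+1/4354560 = 1/4354560
3j²(1 7 6; 1 2 -3) = Δ·Π!·Σ² = 2/273  (sign -1)
combine: 4πI² = 585·7/195·2/273 = 2/13
take √, sign +1: I = 0.11064668

0.110647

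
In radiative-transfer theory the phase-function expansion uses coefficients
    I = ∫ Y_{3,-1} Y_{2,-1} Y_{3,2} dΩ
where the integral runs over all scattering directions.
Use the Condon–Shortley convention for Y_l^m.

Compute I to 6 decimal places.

m-sum 0 ✓  L=8 even ✓  1≤3≤5 ✓
Π(2lᵢ+1) = 7×5×7 = 245
triangle coeff Δ(3,2,3) = 1/3780
Σ_t [0,2]: t=0:+1/24 t=1:−1/4 t=2:+1/24 = -1/6
(3j)²=4/105 [(3 2 3; 0 0 0)], sign=+1
Σ_t [0,1]: t=0:+1/48 t=1:−1/12 = -1/16
(3j)²=1/28 [(3 2 3; -1 -1 2)], sign=+1
⇒ 4πI² = 1/3
I = (+1)√(1/3/(4π)) = 0.16286750

0.162868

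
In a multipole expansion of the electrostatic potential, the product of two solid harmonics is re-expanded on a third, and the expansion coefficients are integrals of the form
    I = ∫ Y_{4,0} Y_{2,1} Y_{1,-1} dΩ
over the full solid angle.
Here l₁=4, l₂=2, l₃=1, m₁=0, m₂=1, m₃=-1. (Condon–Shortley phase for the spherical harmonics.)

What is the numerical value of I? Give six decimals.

0.000000

|4−2|≤1≤4+2 violated ⇒ I = 0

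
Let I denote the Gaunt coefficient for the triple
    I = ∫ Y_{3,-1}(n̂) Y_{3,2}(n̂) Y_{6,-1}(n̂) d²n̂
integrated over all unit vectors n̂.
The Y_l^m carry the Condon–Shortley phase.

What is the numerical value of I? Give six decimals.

Rules hold: Σm=0, L=12 even, 0≤6≤6.
N = 7·7·13 = 637
Δ = 0!·6!·6!/13! = 1/12012
Racah Σ t=0..0: t=0:+1/1296 = 1/1296
⇒ 3j(3 3 6; 0 0 0)² = 100/3003, sgn +1
Racah Σ t=0..0: t=0:+1/5760 = 1/5760
⇒ 3j(3 3 6; -1 2 -1)² = 5/572, sgn -1
4πI² = N·(3j₀)²·(3jₘ)² = 875/4719
I = -1·√(0.185421/4π) = -0.12147142

-0.121471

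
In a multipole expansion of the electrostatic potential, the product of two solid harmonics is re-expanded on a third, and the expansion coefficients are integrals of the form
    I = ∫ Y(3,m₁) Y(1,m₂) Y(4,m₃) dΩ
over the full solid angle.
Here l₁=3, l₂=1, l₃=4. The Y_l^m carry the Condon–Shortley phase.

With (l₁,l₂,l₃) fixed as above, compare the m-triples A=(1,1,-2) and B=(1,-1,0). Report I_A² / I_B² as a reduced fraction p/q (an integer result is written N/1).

5/2

l's match ⇒ only the (l;m) 3-j factors differ between A and B.
A: triangle coeff Δ(3,1,4) = 1/252; Σ_t [0,0]: t=0:+1/96 = 1/96; (3j)²=5/84 [(3 1 4; 1 1 -2)], sign=+1
B: triangle coeff Δ(3,1,4) = 1/252; Σ_t [0,0]: t=0:+1/96 = 1/96; (3j)²=1/42 [(3 1 4; 1 -1 0)], sign=+1
I_A²/I_B² = (5/84)/(1/42) = 5/2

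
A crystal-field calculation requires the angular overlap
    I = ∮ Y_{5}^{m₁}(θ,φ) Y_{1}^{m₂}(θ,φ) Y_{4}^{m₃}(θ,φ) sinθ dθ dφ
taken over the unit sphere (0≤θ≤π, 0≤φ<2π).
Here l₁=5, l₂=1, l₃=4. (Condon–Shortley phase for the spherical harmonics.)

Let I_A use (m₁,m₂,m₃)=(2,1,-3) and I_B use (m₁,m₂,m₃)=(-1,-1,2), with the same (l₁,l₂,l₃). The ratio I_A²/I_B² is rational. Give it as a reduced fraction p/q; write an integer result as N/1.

1/2

l's match ⇒ only the (l;m) 3-j factors differ between A and B.
A: triangle coeff Δ(5,1,4) = 1/495; Σ_t [2,2]: t=2:+1/10080 = 1/10080; (3j)²=1/165 [(5 1 4; 2 1 -3)], sign=-1
B: triangle coeff Δ(5,1,4) = 1/495; Σ_t [0,0]: t=0:+1/2880 = 1/2880; (3j)²=2/165 [(5 1 4; -1 -1 2)], sign=+1
I_A²/I_B² = (1/165)/(2/165) = 1/2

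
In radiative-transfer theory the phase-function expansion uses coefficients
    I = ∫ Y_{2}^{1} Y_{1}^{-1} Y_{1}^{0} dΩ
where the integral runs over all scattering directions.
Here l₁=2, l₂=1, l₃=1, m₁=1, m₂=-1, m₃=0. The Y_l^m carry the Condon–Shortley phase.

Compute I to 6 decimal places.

-0.218510

Rules hold: Σm=0, L=4 even, 1≤1≤3.
N = 5·3·3 = 45
Δ = 2!·2!·0!/5! = 1/30
Racah Σ t=1..1: t=1:−1/1 = -1/1
⇒ 3j(2 1 1; 0 0 0)² = 2/15, sgn +1
Racah Σ t=0..0: t=0:+1/2 = 1/2
⇒ 3j(2 1 1; 1 -1 0)² = 1/10, sgn -1
4πI² = N·(3j₀)²·(3jₘ)² = 3/5
I = -1·√(0.6/4π) = -0.21850969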